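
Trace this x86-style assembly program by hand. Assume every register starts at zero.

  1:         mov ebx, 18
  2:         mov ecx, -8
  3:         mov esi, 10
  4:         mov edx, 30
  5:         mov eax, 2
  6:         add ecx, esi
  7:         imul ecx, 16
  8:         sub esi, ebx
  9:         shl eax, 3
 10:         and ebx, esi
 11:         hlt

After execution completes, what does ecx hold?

ebx=18
ecx=-8
esi=10
edx=30
eax=2
ecx=(-8)+10=2
ecx=2*16=32
esi=10-18=-8
eax=2<<3=16
ebx=18&(-8)=16
halt.

32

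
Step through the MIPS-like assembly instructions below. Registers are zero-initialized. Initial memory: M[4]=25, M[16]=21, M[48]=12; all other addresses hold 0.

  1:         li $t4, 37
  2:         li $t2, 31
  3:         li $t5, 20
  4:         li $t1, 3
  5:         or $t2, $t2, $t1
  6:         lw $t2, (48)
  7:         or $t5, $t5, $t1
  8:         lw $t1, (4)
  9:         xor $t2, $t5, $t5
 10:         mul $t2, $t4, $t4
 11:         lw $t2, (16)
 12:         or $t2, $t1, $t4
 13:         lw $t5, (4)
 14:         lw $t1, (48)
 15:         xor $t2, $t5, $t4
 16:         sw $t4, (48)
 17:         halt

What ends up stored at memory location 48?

li $t4, 37 → $t4=37
li $t2, 31 → $t2=31
li $t5, 20 → $t5=20
li $t1, 3 → $t1=3
or $t2, $t2, $t1 → $t2=31|3=31
lw $t2, (48) → $t2=M[48]=12
or $t5, $t5, $t1 → $t5=20|3=23
lw $t1, (4) → $t1=M[4]=25
xor $t2, $t5, $t5 → $t2=23^23=0
mul $t2, $t4, $t4 → $t2=37*37=1369
lw $t2, (16) → $t2=M[16]=21
or $t2, $t1, $t4 → $t2=25|37=61
lw $t5, (4) → $t5=M[4]=25
lw $t1, (48) → $t1=M[48]=12
xor $t2, $t5, $t4 → $t2=25^37=60
sw $t4, (48) → M[48]=37
halt.

37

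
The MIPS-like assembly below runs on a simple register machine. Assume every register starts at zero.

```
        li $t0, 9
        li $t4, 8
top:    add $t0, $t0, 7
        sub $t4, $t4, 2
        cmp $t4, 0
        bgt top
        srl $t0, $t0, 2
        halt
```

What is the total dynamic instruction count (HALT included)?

20

after li $t0, 9: $t0=9
after li $t4, 8: $t4=8
after add $t0, $t0, 7: $t0=9+7=16
after sub $t4, $t4, 2: $t4=8-2=6
cmp $t4, 0  (cmp 6,0)
bgt top: taken
after add $t0, $t0, 7: $t0=16+7=23
after sub $t4, $t4, 2: $t4=6-2=4
cmp $t4, 0  (cmp 4,0)
bgt top: taken
after add $t0, $t0, 7: $t0=23+7=30
after sub $t4, $t4, 2: $t4=4-2=2
cmp $t4, 0  (cmp 2,0)
bgt top: taken
after add $t0, $t0, 7: $t0=30+7=37
after sub $t4, $t4, 2: $t4=2-2=0
cmp $t4, 0  (cmp 0,0)
bgt top: not taken
after srl $t0, $t0, 2: $t0=37>>2=9
halt.
Total executed instructions: 20.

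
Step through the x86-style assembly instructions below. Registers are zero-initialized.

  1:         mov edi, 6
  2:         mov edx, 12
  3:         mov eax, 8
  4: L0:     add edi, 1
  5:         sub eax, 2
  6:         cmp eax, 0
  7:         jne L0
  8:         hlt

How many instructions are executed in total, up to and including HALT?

20

edi=6
edx=12
eax=8
edi=6+1=7
eax=8-2=6
cmp eax, 0  (cmp 6,0)
jne L0: taken
edi=7+1=8
eax=6-2=4
cmp eax, 0  (cmp 4,0)
jne L0: taken
edi=8+1=9
eax=4-2=2
cmp eax, 0  (cmp 2,0)
jne L0: taken
edi=9+1=10
eax=2-2=0
cmp eax, 0  (cmp 0,0)
jne L0: not taken
halt.
Total executed instructions: 20.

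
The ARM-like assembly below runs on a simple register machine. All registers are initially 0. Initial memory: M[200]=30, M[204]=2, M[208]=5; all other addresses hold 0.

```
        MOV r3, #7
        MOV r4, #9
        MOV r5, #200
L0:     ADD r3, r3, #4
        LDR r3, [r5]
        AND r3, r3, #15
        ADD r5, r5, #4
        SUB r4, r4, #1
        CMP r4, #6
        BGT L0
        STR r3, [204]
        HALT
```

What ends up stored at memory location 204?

r3=7
r4=9
r5=200
r3=7+4=11
r3=M[200]=30
r3=30&15=14
r5=200+4=204
r4=9-1=8
CMP r4, #6  (cmp 8,6)
BGT L0: taken
r3=14+4=18
r3=M[204]=2
r3=2&15=2
r5=204+4=208
r4=8-1=7
CMP r4, #6  (cmp 7,6)
BGT L0: taken
r3=2+4=6
r3=M[208]=5
r3=5&15=5
r5=208+4=212
r4=7-1=6
CMP r4, #6  (cmp 6,6)
BGT L0: not taken
STR r3, [204] → M[204]=5
halt.

5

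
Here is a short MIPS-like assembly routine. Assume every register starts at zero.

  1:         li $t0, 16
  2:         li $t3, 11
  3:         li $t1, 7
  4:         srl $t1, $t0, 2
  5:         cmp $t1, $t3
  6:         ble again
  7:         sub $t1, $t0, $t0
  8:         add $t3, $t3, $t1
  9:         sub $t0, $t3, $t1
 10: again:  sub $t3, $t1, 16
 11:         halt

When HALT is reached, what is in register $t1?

4

$t0=16
$t3=11
$t1=7
$t1=16>>2=4
cmp $t1, $t3  (cmp 4,11)
ble again: taken
$t3=4-16=-12
halt.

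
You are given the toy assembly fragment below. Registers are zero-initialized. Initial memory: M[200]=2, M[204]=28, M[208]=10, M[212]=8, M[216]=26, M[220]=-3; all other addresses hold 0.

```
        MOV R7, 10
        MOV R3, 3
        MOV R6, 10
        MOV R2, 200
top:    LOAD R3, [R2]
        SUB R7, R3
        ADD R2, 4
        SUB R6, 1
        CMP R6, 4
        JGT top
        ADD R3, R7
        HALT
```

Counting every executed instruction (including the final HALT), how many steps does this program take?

after MOV R7, 10: R7=10
after MOV R3, 3: R3=3
after MOV R6, 10: R6=10
after MOV R2, 200: R2=200
after LOAD R3, [R2]: R3=M[200]=2
after SUB R7, R3: R7=10-2=8
after ADD R2, 4: R2=200+4=204
after SUB R6, 1: R6=10-1=9
CMP R6, 4  (cmp 9,4)
JGT top: taken
after LOAD R3, [R2]: R3=M[204]=28
after SUB R7, R3: R7=8-28=-20
after ADD R2, 4: R2=204+4=208
after SUB R6, 1: R6=9-1=8
CMP R6, 4  (cmp 8,4)
JGT top: taken
after LOAD R3, [R2]: R3=M[208]=10
after SUB R7, R3: R7=(-20)-10=-30
after ADD R2, 4: R2=208+4=212
after SUB R6, 1: R6=8-1=7
CMP R6, 4  (cmp 7,4)
JGT top: taken
after LOAD R3, [R2]: R3=M[212]=8
after SUB R7, R3: R7=(-30)-8=-38
after ADD R2, 4: R2=212+4=216
after SUB R6, 1: R6=7-1=6
CMP R6, 4  (cmp 6,4)
JGT top: taken
after LOAD R3, [R2]: R3=M[216]=26
after SUB R7, R3: R7=(-38)-26=-64
after ADD R2, 4: R2=216+4=220
after SUB R6, 1: R6=6-1=5
CMP R6, 4  (cmp 5,4)
JGT top: taken
after LOAD R3, [R2]: R3=M[220]=-3
after SUB R7, R3: R7=(-64)-(-3)=-61
after ADD R2, 4: R2=220+4=224
after SUB R6, 1: R6=5-1=4
CMP R6, 4  (cmp 4,4)
JGT top: not taken
after ADD R3, R7: R3=(-3)+(-61)=-64
halt.
Total executed instructions: 42.

42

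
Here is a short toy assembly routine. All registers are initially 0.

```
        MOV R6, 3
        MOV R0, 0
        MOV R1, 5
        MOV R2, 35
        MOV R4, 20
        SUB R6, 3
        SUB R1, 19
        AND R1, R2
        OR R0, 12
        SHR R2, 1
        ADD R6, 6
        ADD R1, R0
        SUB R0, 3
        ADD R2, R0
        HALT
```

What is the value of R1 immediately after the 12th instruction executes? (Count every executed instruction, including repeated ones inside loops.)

after MOV R6, 3: R6=3
after MOV R0, 0: R0=0
after MOV R1, 5: R1=5
after MOV R2, 35: R2=35
after MOV R4, 20: R4=20
after SUB R6, 3: R6=3-3=0
after SUB R1, 19: R1=5-19=-14
after AND R1, R2: R1=(-14)&35=34
after OR R0, 12: R0=0|12=12
after SHR R2, 1: R2=35>>1=17
after ADD R6, 6: R6=0+6=6
after ADD R1, R0: R1=34+12=46
After step 12: R1 = 46.

46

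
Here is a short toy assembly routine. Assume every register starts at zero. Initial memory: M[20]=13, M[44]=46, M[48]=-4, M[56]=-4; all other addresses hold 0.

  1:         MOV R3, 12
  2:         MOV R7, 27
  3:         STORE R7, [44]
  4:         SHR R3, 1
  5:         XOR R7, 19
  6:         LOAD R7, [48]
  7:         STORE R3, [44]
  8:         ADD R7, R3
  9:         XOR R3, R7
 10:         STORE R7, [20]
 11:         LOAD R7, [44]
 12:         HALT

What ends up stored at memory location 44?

6

after MOV R3, 12: R3=12
after MOV R7, 27: R7=27
STORE R7, [44] → M[44]=27
after SHR R3, 1: R3=12>>1=6
after XOR R7, 19: R7=27^19=8
after LOAD R7, [48]: R7=M[48]=-4
STORE R3, [44] → M[44]=6
after ADD R7, R3: R7=(-4)+6=2
after XOR R3, R7: R3=6^2=4
STORE R7, [20] → M[20]=2
after LOAD R7, [44]: R7=M[44]=6
halt.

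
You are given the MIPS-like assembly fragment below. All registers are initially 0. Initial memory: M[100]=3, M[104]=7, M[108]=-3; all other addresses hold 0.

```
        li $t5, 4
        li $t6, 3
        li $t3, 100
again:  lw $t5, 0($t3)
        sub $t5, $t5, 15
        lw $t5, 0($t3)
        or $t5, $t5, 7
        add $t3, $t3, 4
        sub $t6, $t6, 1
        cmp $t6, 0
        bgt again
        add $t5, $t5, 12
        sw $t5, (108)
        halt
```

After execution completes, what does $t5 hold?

li $t5, 4 → $t5=4
li $t6, 3 → $t6=3
li $t3, 100 → $t3=100
lw $t5, 0($t3) → $t5=M[100]=3
sub $t5, $t5, 15 → $t5=3-15=-12
lw $t5, 0($t3) → $t5=M[100]=3
or $t5, $t5, 7 → $t5=3|7=7
add $t3, $t3, 4 → $t3=100+4=104
sub $t6, $t6, 1 → $t6=3-1=2
cmp $t6, 0  (cmp 2,0)
bgt again: taken
lw $t5, 0($t3) → $t5=M[104]=7
sub $t5, $t5, 15 → $t5=7-15=-8
lw $t5, 0($t3) → $t5=M[104]=7
or $t5, $t5, 7 → $t5=7|7=7
add $t3, $t3, 4 → $t3=104+4=108
sub $t6, $t6, 1 → $t6=2-1=1
cmp $t6, 0  (cmp 1,0)
bgt again: taken
lw $t5, 0($t3) → $t5=M[108]=-3
sub $t5, $t5, 15 → $t5=(-3)-15=-18
lw $t5, 0($t3) → $t5=M[108]=-3
or $t5, $t5, 7 → $t5=(-3)|7=-1
add $t3, $t3, 4 → $t3=108+4=112
sub $t6, $t6, 1 → $t6=1-1=0
cmp $t6, 0  (cmp 0,0)
bgt again: not taken
add $t5, $t5, 12 → $t5=(-1)+12=11
sw $t5, (108) → M[108]=11
halt.

11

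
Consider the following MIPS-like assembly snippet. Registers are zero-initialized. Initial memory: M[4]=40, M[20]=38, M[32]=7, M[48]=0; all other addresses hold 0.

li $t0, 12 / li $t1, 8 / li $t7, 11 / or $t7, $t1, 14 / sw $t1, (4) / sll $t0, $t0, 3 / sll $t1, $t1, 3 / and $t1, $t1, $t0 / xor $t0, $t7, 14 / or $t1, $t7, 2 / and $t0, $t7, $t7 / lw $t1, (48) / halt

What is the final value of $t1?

$t0=12
$t1=8
$t7=11
$t7=8|14=14
sw $t1, (4) → M[4]=8
$t0=12<<3=96
$t1=8<<3=64
$t1=64&96=64
$t0=14^14=0
$t1=14|2=14
$t0=14&14=14
$t1=M[48]=0
halt.

0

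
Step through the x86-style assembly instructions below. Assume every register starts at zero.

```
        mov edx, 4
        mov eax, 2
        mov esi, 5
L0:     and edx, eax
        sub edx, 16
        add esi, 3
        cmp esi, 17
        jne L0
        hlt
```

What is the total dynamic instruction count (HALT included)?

after mov edx, 4: edx=4
after mov eax, 2: eax=2
after mov esi, 5: esi=5
after and edx, eax: edx=4&2=0
after sub edx, 16: edx=0-16=-16
after add esi, 3: esi=5+3=8
cmp esi, 17  (cmp 8,17)
jne L0: taken
after and edx, eax: edx=(-16)&2=0
after sub edx, 16: edx=0-16=-16
after add esi, 3: esi=8+3=11
cmp esi, 17  (cmp 11,17)
jne L0: taken
after and edx, eax: edx=(-16)&2=0
after sub edx, 16: edx=0-16=-16
after add esi, 3: esi=11+3=14
cmp esi, 17  (cmp 14,17)
jne L0: taken
after and edx, eax: edx=(-16)&2=0
after sub edx, 16: edx=0-16=-16
after add esi, 3: esi=14+3=17
cmp esi, 17  (cmp 17,17)
jne L0: not taken
halt.
Total executed instructions: 24.

24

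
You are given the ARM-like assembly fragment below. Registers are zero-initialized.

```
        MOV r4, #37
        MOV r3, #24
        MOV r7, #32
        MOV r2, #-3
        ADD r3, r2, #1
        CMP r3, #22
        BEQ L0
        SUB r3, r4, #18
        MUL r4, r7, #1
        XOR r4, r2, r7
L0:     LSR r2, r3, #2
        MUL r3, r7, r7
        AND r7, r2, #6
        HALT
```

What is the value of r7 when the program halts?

4

r4=37
r3=24
r7=32
r2=-3
r3=(-3)+1=-2
CMP r3, #22  (cmp -2,22)
BEQ L0: not taken
r3=37-18=19
r4=32*1=32
r4=(-3)^32=-35
r2=19>>2=4
r3=32*32=1024
r7=4&6=4
halt.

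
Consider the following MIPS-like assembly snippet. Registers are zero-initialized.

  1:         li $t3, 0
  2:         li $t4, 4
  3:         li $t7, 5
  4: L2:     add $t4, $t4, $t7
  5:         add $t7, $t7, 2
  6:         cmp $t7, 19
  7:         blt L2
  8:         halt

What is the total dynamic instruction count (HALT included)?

li $t3, 0 → $t3=0
li $t4, 4 → $t4=4
li $t7, 5 → $t7=5
add $t4, $t4, $t7 → $t4=4+5=9
add $t7, $t7, 2 → $t7=5+2=7
cmp $t7, 19  (cmp 7,19)
blt L2: taken
add $t4, $t4, $t7 → $t4=9+7=16
add $t7, $t7, 2 → $t7=7+2=9
cmp $t7, 19  (cmp 9,19)
blt L2: taken
add $t4, $t4, $t7 → $t4=16+9=25
add $t7, $t7, 2 → $t7=9+2=11
cmp $t7, 19  (cmp 11,19)
blt L2: taken
add $t4, $t4, $t7 → $t4=25+11=36
add $t7, $t7, 2 → $t7=11+2=13
cmp $t7, 19  (cmp 13,19)
blt L2: taken
add $t4, $t4, $t7 → $t4=36+13=49
add $t7, $t7, 2 → $t7=13+2=15
cmp $t7, 19  (cmp 15,19)
blt L2: taken
add $t4, $t4, $t7 → $t4=49+15=64
add $t7, $t7, 2 → $t7=15+2=17
cmp $t7, 19  (cmp 17,19)
blt L2: taken
add $t4, $t4, $t7 → $t4=64+17=81
add $t7, $t7, 2 → $t7=17+2=19
cmp $t7, 19  (cmp 19,19)
blt L2: not taken
halt.
Total executed instructions: 32.

32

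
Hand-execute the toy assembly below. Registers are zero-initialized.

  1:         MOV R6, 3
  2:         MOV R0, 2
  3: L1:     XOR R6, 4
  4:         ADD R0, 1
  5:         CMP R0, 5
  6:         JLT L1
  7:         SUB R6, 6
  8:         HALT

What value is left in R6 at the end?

1

R6=3
R0=2
R6=3^4=7
R0=2+1=3
CMP R0, 5  (cmp 3,5)
JLT L1: taken
R6=7^4=3
R0=3+1=4
CMP R0, 5  (cmp 4,5)
JLT L1: taken
R6=3^4=7
R0=4+1=5
CMP R0, 5  (cmp 5,5)
JLT L1: not taken
R6=7-6=1
halt.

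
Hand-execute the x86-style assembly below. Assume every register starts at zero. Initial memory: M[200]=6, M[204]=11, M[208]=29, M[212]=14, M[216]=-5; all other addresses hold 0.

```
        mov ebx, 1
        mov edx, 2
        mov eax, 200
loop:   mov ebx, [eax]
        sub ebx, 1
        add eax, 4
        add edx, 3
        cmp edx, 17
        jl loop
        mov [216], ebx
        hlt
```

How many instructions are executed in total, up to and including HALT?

mov ebx, 1 → ebx=1
mov edx, 2 → edx=2
mov eax, 200 → eax=200
mov ebx, [eax] → ebx=M[200]=6
sub ebx, 1 → ebx=6-1=5
add eax, 4 → eax=200+4=204
add edx, 3 → edx=2+3=5
cmp edx, 17  (cmp 5,17)
jl loop: taken
mov ebx, [eax] → ebx=M[204]=11
sub ebx, 1 → ebx=11-1=10
add eax, 4 → eax=204+4=208
add edx, 3 → edx=5+3=8
cmp edx, 17  (cmp 8,17)
jl loop: taken
mov ebx, [eax] → ebx=M[208]=29
sub ebx, 1 → ebx=29-1=28
add eax, 4 → eax=208+4=212
add edx, 3 → edx=8+3=11
cmp edx, 17  (cmp 11,17)
jl loop: taken
mov ebx, [eax] → ebx=M[212]=14
sub ebx, 1 → ebx=14-1=13
add eax, 4 → eax=212+4=216
add edx, 3 → edx=11+3=14
cmp edx, 17  (cmp 14,17)
jl loop: taken
mov ebx, [eax] → ebx=M[216]=-5
sub ebx, 1 → ebx=(-5)-1=-6
add eax, 4 → eax=216+4=220
add edx, 3 → edx=14+3=17
cmp edx, 17  (cmp 17,17)
jl loop: not taken
mov [216], ebx → M[216]=-6
halt.
Total executed instructions: 35.

35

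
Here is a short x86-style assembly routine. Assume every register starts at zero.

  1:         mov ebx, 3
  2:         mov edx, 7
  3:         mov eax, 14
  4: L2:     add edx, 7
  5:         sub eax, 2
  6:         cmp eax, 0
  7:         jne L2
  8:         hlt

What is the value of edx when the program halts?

56

after mov ebx, 3: ebx=3
after mov edx, 7: edx=7
after mov eax, 14: eax=14
after add edx, 7: edx=7+7=14
after sub eax, 2: eax=14-2=12
cmp eax, 0  (cmp 12,0)
jne L2: taken
after add edx, 7: edx=14+7=21
after sub eax, 2: eax=12-2=10
cmp eax, 0  (cmp 10,0)
jne L2: taken
after add edx, 7: edx=21+7=28
after sub eax, 2: eax=10-2=8
cmp eax, 0  (cmp 8,0)
jne L2: taken
after add edx, 7: edx=28+7=35
after sub eax, 2: eax=8-2=6
cmp eax, 0  (cmp 6,0)
jne L2: taken
after add edx, 7: edx=35+7=42
after sub eax, 2: eax=6-2=4
cmp eax, 0  (cmp 4,0)
jne L2: taken
after add edx, 7: edx=42+7=49
after sub eax, 2: eax=4-2=2
cmp eax, 0  (cmp 2,0)
jne L2: taken
after add edx, 7: edx=49+7=56
after sub eax, 2: eax=2-2=0
cmp eax, 0  (cmp 0,0)
jne L2: not taken
halt.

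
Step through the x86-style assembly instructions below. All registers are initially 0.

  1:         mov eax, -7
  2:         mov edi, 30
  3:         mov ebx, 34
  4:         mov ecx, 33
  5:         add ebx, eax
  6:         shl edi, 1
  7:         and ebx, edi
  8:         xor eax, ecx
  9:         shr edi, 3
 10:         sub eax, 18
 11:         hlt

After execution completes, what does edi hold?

7

mov eax, -7 → eax=-7
mov edi, 30 → edi=30
mov ebx, 34 → ebx=34
mov ecx, 33 → ecx=33
add ebx, eax → ebx=34+(-7)=27
shl edi, 1 → edi=30<<1=60
and ebx, edi → ebx=27&60=24
xor eax, ecx → eax=(-7)^33=-40
shr edi, 3 → edi=60>>3=7
sub eax, 18 → eax=(-40)-18=-58
halt.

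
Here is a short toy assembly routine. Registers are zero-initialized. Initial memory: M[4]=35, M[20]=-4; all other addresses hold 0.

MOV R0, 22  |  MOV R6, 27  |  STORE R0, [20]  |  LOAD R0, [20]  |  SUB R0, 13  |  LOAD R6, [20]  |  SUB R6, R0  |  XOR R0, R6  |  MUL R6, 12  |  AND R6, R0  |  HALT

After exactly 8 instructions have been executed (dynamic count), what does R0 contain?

after MOV R0, 22: R0=22
after MOV R6, 27: R6=27
STORE R0, [20] → M[20]=22
after LOAD R0, [20]: R0=M[20]=22
after SUB R0, 13: R0=22-13=9
after LOAD R6, [20]: R6=M[20]=22
after SUB R6, R0: R6=22-9=13
after XOR R0, R6: R0=9^13=4
After step 8: R0 = 4.

4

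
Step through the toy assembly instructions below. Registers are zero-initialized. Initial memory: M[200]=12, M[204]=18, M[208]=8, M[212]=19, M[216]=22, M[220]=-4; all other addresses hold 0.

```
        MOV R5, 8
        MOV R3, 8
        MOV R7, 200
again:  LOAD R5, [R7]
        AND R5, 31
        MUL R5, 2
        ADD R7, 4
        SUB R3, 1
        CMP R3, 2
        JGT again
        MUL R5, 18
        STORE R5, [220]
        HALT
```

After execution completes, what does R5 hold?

after MOV R5, 8: R5=8
after MOV R3, 8: R3=8
after MOV R7, 200: R7=200
after LOAD R5, [R7]: R5=M[200]=12
after AND R5, 31: R5=12&31=12
after MUL R5, 2: R5=12*2=24
after ADD R7, 4: R7=200+4=204
after SUB R3, 1: R3=8-1=7
CMP R3, 2  (cmp 7,2)
JGT again: taken
after LOAD R5, [R7]: R5=M[204]=18
after AND R5, 31: R5=18&31=18
after MUL R5, 2: R5=18*2=36
after ADD R7, 4: R7=204+4=208
after SUB R3, 1: R3=7-1=6
CMP R3, 2  (cmp 6,2)
JGT again: taken
after LOAD R5, [R7]: R5=M[208]=8
after AND R5, 31: R5=8&31=8
after MUL R5, 2: R5=8*2=16
after ADD R7, 4: R7=208+4=212
after SUB R3, 1: R3=6-1=5
CMP R3, 2  (cmp 5,2)
JGT again: taken
after LOAD R5, [R7]: R5=M[212]=19
after AND R5, 31: R5=19&31=19
after MUL R5, 2: R5=19*2=38
after ADD R7, 4: R7=212+4=216
after SUB R3, 1: R3=5-1=4
CMP R3, 2  (cmp 4,2)
JGT again: taken
after LOAD R5, [R7]: R5=M[216]=22
after AND R5, 31: R5=22&31=22
after MUL R5, 2: R5=22*2=44
after ADD R7, 4: R7=216+4=220
after SUB R3, 1: R3=4-1=3
CMP R3, 2  (cmp 3,2)
JGT again: taken
after LOAD R5, [R7]: R5=M[220]=-4
after AND R5, 31: R5=(-4)&31=28
after MUL R5, 2: R5=28*2=56
after ADD R7, 4: R7=220+4=224
after SUB R3, 1: R3=3-1=2
CMP R3, 2  (cmp 2,2)
JGT again: not taken
after MUL R5, 18: R5=56*18=1008
STORE R5, [220] → M[220]=1008
halt.

1008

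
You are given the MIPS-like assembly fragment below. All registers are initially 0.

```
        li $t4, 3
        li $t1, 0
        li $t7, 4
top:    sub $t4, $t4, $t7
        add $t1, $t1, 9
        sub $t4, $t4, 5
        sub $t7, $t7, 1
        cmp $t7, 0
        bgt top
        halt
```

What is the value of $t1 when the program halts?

36

$t4=3
$t1=0
$t7=4
$t4=3-4=-1
$t1=0+9=9
$t4=(-1)-5=-6
$t7=4-1=3
cmp $t7, 0  (cmp 3,0)
bgt top: taken
$t4=(-6)-3=-9
$t1=9+9=18
$t4=(-9)-5=-14
$t7=3-1=2
cmp $t7, 0  (cmp 2,0)
bgt top: taken
$t4=(-14)-2=-16
$t1=18+9=27
$t4=(-16)-5=-21
$t7=2-1=1
cmp $t7, 0  (cmp 1,0)
bgt top: taken
$t4=(-21)-1=-22
$t1=27+9=36
$t4=(-22)-5=-27
$t7=1-1=0
cmp $t7, 0  (cmp 0,0)
bgt top: not taken
halt.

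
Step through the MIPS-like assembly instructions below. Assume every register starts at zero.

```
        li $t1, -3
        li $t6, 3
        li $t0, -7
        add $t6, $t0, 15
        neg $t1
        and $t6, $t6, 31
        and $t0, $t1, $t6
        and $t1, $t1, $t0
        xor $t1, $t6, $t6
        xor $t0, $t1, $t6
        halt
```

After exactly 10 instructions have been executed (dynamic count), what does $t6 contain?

8

after li $t1, -3: $t1=-3
after li $t6, 3: $t6=3
after li $t0, -7: $t0=-7
after add $t6, $t0, 15: $t6=(-7)+15=8
after neg $t1: $t1=-(-3)=3
after and $t6, $t6, 31: $t6=8&31=8
after and $t0, $t1, $t6: $t0=3&8=0
after and $t1, $t1, $t0: $t1=3&0=0
after xor $t1, $t6, $t6: $t1=8^8=0
after xor $t0, $t1, $t6: $t0=0^8=8
After step 10: $t6 = 8.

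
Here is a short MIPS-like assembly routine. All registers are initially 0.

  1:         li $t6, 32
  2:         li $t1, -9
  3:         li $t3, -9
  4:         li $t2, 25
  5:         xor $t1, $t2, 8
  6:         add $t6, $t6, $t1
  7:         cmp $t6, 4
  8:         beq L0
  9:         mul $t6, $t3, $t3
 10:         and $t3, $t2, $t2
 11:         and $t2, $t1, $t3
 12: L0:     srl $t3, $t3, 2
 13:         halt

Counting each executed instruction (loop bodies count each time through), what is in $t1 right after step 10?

after li $t6, 32: $t6=32
after li $t1, -9: $t1=-9
after li $t3, -9: $t3=-9
after li $t2, 25: $t2=25
after xor $t1, $t2, 8: $t1=25^8=17
after add $t6, $t6, $t1: $t6=32+17=49
cmp $t6, 4  (cmp 49,4)
beq L0: not taken
after mul $t6, $t3, $t3: $t6=(-9)*(-9)=81
after and $t3, $t2, $t2: $t3=25&25=25
After step 10: $t1 = 17.

17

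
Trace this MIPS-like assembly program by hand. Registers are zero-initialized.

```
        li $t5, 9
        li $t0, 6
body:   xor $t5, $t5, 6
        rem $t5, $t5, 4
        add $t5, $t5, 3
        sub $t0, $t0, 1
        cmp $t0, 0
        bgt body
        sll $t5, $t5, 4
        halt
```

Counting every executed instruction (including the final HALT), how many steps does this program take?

li $t5, 9 → $t5=9
li $t0, 6 → $t0=6
xor $t5, $t5, 6 → $t5=9^6=15
rem $t5, $t5, 4 → $t5=15%4=3
add $t5, $t5, 3 → $t5=3+3=6
sub $t0, $t0, 1 → $t0=6-1=5
cmp $t0, 0  (cmp 5,0)
bgt body: taken
xor $t5, $t5, 6 → $t5=6^6=0
rem $t5, $t5, 4 → $t5=0%4=0
add $t5, $t5, 3 → $t5=0+3=3
sub $t0, $t0, 1 → $t0=5-1=4
cmp $t0, 0  (cmp 4,0)
bgt body: taken
xor $t5, $t5, 6 → $t5=3^6=5
rem $t5, $t5, 4 → $t5=5%4=1
add $t5, $t5, 3 → $t5=1+3=4
sub $t0, $t0, 1 → $t0=4-1=3
cmp $t0, 0  (cmp 3,0)
bgt body: taken
xor $t5, $t5, 6 → $t5=4^6=2
rem $t5, $t5, 4 → $t5=2%4=2
add $t5, $t5, 3 → $t5=2+3=5
sub $t0, $t0, 1 → $t0=3-1=2
cmp $t0, 0  (cmp 2,0)
bgt body: taken
xor $t5, $t5, 6 → $t5=5^6=3
rem $t5, $t5, 4 → $t5=3%4=3
add $t5, $t5, 3 → $t5=3+3=6
sub $t0, $t0, 1 → $t0=2-1=1
cmp $t0, 0  (cmp 1,0)
bgt body: taken
xor $t5, $t5, 6 → $t5=6^6=0
rem $t5, $t5, 4 → $t5=0%4=0
add $t5, $t5, 3 → $t5=0+3=3
sub $t0, $t0, 1 → $t0=1-1=0
cmp $t0, 0  (cmp 0,0)
bgt body: not taken
sll $t5, $t5, 4 → $t5=3<<4=48
halt.
Total executed instructions: 40.

40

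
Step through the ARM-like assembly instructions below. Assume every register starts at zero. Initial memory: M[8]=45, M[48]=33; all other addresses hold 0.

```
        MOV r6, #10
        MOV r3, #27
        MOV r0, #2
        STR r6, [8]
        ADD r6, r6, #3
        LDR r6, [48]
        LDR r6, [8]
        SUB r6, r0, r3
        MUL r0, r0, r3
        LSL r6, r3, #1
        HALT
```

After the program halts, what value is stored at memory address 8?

r6=10
r3=27
r0=2
STR r6, [8] → M[8]=10
r6=10+3=13
r6=M[48]=33
r6=M[8]=10
r6=2-27=-25
r0=2*27=54
r6=27<<1=54
halt.

10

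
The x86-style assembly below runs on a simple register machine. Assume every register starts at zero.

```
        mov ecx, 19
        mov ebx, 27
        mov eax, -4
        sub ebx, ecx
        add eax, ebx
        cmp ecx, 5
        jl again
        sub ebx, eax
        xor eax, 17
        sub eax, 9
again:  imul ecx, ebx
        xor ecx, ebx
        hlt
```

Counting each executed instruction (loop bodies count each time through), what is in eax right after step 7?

mov ecx, 19 → ecx=19
mov ebx, 27 → ebx=27
mov eax, -4 → eax=-4
sub ebx, ecx → ebx=27-19=8
add eax, ebx → eax=(-4)+8=4
cmp ecx, 5  (cmp 19,5)
jl again: not taken
After step 7: eax = 4.

4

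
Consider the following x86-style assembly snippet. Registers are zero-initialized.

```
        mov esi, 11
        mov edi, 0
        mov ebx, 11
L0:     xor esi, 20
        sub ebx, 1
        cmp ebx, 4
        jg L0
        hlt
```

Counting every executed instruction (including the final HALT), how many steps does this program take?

32

mov esi, 11 → esi=11
mov edi, 0 → edi=0
mov ebx, 11 → ebx=11
xor esi, 20 → esi=11^20=31
sub ebx, 1 → ebx=11-1=10
cmp ebx, 4  (cmp 10,4)
jg L0: taken
xor esi, 20 → esi=31^20=11
sub ebx, 1 → ebx=10-1=9
cmp ebx, 4  (cmp 9,4)
jg L0: taken
xor esi, 20 → esi=11^20=31
sub ebx, 1 → ebx=9-1=8
cmp ebx, 4  (cmp 8,4)
jg L0: taken
xor esi, 20 → esi=31^20=11
sub ebx, 1 → ebx=8-1=7
cmp ebx, 4  (cmp 7,4)
jg L0: taken
xor esi, 20 → esi=11^20=31
sub ebx, 1 → ebx=7-1=6
cmp ebx, 4  (cmp 6,4)
jg L0: taken
xor esi, 20 → esi=31^20=11
sub ebx, 1 → ebx=6-1=5
cmp ebx, 4  (cmp 5,4)
jg L0: taken
xor esi, 20 → esi=11^20=31
sub ebx, 1 → ebx=5-1=4
cmp ebx, 4  (cmp 4,4)
jg L0: not taken
halt.
Total executed instructions: 32.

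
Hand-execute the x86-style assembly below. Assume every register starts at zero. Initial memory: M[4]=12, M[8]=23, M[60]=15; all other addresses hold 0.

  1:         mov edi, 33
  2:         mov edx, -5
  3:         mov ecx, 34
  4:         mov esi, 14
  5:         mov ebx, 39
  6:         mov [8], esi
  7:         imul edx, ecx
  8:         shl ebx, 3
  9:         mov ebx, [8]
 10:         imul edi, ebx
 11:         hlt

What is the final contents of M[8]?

14

after mov edi, 33: edi=33
after mov edx, -5: edx=-5
after mov ecx, 34: ecx=34
after mov esi, 14: esi=14
after mov ebx, 39: ebx=39
mov [8], esi → M[8]=14
after imul edx, ecx: edx=(-5)*34=-170
after shl ebx, 3: ebx=39<<3=312
after mov ebx, [8]: ebx=M[8]=14
after imul edi, ebx: edi=33*14=462
halt.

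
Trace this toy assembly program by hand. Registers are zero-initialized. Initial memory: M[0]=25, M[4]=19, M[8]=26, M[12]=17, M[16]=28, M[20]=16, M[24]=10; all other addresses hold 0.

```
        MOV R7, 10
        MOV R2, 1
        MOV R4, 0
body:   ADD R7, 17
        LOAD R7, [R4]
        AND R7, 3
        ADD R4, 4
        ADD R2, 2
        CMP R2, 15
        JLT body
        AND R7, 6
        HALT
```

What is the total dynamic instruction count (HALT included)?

R7=10
R2=1
R4=0
R7=10+17=27
R7=M[0]=25
R7=25&3=1
R4=0+4=4
R2=1+2=3
CMP R2, 15  (cmp 3,15)
JLT body: taken
R7=1+17=18
R7=M[4]=19
R7=19&3=3
R4=4+4=8
R2=3+2=5
CMP R2, 15  (cmp 5,15)
JLT body: taken
R7=3+17=20
R7=M[8]=26
R7=26&3=2
R4=8+4=12
R2=5+2=7
CMP R2, 15  (cmp 7,15)
JLT body: taken
R7=2+17=19
R7=M[12]=17
R7=17&3=1
R4=12+4=16
R2=7+2=9
CMP R2, 15  (cmp 9,15)
JLT body: taken
R7=1+17=18
R7=M[16]=28
R7=28&3=0
R4=16+4=20
R2=9+2=11
CMP R2, 15  (cmp 11,15)
JLT body: taken
R7=0+17=17
R7=M[20]=16
R7=16&3=0
R4=20+4=24
R2=11+2=13
CMP R2, 15  (cmp 13,15)
JLT body: taken
R7=0+17=17
R7=M[24]=10
R7=10&3=2
R4=24+4=28
R2=13+2=15
CMP R2, 15  (cmp 15,15)
JLT body: not taken
R7=2&6=2
halt.
Total executed instructions: 54.

54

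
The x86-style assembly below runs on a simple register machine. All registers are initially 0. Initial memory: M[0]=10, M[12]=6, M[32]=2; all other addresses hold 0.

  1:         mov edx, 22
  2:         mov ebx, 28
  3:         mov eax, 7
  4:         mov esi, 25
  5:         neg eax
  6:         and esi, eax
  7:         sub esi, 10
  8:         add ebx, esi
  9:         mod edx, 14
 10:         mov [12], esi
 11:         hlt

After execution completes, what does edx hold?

8

mov edx, 22 → edx=22
mov ebx, 28 → ebx=28
mov eax, 7 → eax=7
mov esi, 25 → esi=25
neg eax → eax=-(7)=-7
and esi, eax → esi=25&(-7)=25
sub esi, 10 → esi=25-10=15
add ebx, esi → ebx=28+15=43
mod edx, 14 → edx=22%14=8
mov [12], esi → M[12]=15
halt.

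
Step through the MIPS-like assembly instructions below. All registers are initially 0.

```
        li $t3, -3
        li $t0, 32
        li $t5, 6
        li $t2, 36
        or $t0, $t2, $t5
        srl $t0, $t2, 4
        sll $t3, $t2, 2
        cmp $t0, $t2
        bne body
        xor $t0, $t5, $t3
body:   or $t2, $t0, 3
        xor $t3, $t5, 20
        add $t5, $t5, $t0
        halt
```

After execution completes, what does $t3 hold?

$t3=-3
$t0=32
$t5=6
$t2=36
$t0=36|6=38
$t0=36>>4=2
$t3=36<<2=144
cmp $t0, $t2  (cmp 2,36)
bne body: taken
$t2=2|3=3
$t3=6^20=18
$t5=6+2=8
halt.

18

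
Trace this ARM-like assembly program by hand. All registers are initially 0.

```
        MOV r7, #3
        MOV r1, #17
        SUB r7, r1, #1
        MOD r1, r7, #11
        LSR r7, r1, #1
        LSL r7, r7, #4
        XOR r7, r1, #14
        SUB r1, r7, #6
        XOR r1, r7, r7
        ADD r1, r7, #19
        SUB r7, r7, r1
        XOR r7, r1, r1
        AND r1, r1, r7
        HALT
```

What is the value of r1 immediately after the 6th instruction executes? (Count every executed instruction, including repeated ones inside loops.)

5

MOV r7, #3 → r7=3
MOV r1, #17 → r1=17
SUB r7, r1, #1 → r7=17-1=16
MOD r1, r7, #11 → r1=16%11=5
LSR r7, r1, #1 → r7=5>>1=2
LSL r7, r7, #4 → r7=2<<4=32
After step 6: r1 = 5.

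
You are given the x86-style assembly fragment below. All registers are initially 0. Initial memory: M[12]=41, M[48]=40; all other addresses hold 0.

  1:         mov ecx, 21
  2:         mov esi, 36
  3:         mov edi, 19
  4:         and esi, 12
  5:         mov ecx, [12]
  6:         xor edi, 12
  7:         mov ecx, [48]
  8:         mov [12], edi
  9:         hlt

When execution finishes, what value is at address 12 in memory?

31

mov ecx, 21 → ecx=21
mov esi, 36 → esi=36
mov edi, 19 → edi=19
and esi, 12 → esi=36&12=4
mov ecx, [12] → ecx=M[12]=41
xor edi, 12 → edi=19^12=31
mov ecx, [48] → ecx=M[48]=40
mov [12], edi → M[12]=31
halt.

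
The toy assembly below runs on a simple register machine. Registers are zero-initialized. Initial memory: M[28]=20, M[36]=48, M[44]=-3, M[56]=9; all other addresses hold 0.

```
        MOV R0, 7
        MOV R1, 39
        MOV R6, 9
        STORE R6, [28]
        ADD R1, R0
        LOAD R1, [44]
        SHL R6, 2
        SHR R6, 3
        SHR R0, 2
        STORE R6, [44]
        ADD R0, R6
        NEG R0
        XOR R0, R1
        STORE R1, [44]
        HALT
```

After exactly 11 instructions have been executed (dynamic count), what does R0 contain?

after MOV R0, 7: R0=7
after MOV R1, 39: R1=39
after MOV R6, 9: R6=9
STORE R6, [28] → M[28]=9
after ADD R1, R0: R1=39+7=46
after LOAD R1, [44]: R1=M[44]=-3
after SHL R6, 2: R6=9<<2=36
after SHR R6, 3: R6=36>>3=4
after SHR R0, 2: R0=7>>2=1
STORE R6, [44] → M[44]=4
after ADD R0, R6: R0=1+4=5
After step 11: R0 = 5.

5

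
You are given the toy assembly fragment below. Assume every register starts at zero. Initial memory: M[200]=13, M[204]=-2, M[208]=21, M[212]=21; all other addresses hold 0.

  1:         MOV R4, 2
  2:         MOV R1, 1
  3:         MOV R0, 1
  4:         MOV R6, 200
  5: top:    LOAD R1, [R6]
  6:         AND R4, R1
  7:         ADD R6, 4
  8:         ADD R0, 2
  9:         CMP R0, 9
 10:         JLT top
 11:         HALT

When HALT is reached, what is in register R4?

0

after MOV R4, 2: R4=2
after MOV R1, 1: R1=1
after MOV R0, 1: R0=1
after MOV R6, 200: R6=200
after LOAD R1, [R6]: R1=M[200]=13
after AND R4, R1: R4=2&13=0
after ADD R6, 4: R6=200+4=204
after ADD R0, 2: R0=1+2=3
CMP R0, 9  (cmp 3,9)
JLT top: taken
after LOAD R1, [R6]: R1=M[204]=-2
after AND R4, R1: R4=0&(-2)=0
after ADD R6, 4: R6=204+4=208
after ADD R0, 2: R0=3+2=5
CMP R0, 9  (cmp 5,9)
JLT top: taken
after LOAD R1, [R6]: R1=M[208]=21
after AND R4, R1: R4=0&21=0
after ADD R6, 4: R6=208+4=212
after ADD R0, 2: R0=5+2=7
CMP R0, 9  (cmp 7,9)
JLT top: taken
after LOAD R1, [R6]: R1=M[212]=21
after AND R4, R1: R4=0&21=0
after ADD R6, 4: R6=212+4=216
after ADD R0, 2: R0=7+2=9
CMP R0, 9  (cmp 9,9)
JLT top: not taken
halt.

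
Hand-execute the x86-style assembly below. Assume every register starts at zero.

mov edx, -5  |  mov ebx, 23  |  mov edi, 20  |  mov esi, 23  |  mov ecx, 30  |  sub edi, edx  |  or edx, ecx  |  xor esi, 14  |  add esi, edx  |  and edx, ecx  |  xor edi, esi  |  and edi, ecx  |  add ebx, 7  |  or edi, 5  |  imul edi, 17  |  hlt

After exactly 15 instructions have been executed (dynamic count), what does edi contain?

mov edx, -5 → edx=-5
mov ebx, 23 → ebx=23
mov edi, 20 → edi=20
mov esi, 23 → esi=23
mov ecx, 30 → ecx=30
sub edi, edx → edi=20-(-5)=25
or edx, ecx → edx=(-5)|30=-1
xor esi, 14 → esi=23^14=25
add esi, edx → esi=25+(-1)=24
and edx, ecx → edx=(-1)&30=30
xor edi, esi → edi=25^24=1
and edi, ecx → edi=1&30=0
add ebx, 7 → ebx=23+7=30
or edi, 5 → edi=0|5=5
imul edi, 17 → edi=5*17=85
After step 15: edi = 85.

85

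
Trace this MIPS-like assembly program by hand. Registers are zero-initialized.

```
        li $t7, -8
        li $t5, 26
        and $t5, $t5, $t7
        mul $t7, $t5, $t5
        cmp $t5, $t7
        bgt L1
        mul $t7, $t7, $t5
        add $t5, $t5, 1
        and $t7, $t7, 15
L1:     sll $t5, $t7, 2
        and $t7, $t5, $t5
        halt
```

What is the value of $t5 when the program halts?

$t7=-8
$t5=26
$t5=26&(-8)=24
$t7=24*24=576
cmp $t5, $t7  (cmp 24,576)
bgt L1: not taken
$t7=576*24=13824
$t5=24+1=25
$t7=13824&15=0
$t5=0<<2=0
$t7=0&0=0
halt.

0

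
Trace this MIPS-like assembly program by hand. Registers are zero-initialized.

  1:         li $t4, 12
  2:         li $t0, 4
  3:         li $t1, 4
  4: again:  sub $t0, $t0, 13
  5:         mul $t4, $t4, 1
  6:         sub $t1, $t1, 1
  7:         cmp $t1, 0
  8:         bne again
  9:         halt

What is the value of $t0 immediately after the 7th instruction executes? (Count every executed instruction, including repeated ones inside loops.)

-9

after li $t4, 12: $t4=12
after li $t0, 4: $t0=4
after li $t1, 4: $t1=4
after sub $t0, $t0, 13: $t0=4-13=-9
after mul $t4, $t4, 1: $t4=12*1=12
after sub $t1, $t1, 1: $t1=4-1=3
cmp $t1, 0  (cmp 3,0)
After step 7: $t0 = -9.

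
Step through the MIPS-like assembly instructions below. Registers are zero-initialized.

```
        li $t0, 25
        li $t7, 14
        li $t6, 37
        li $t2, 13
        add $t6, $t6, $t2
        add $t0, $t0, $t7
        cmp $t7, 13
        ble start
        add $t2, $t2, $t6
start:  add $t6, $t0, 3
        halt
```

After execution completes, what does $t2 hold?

63

$t0=25
$t7=14
$t6=37
$t2=13
$t6=37+13=50
$t0=25+14=39
cmp $t7, 13  (cmp 14,13)
ble start: not taken
$t2=13+50=63
$t6=39+3=42
halt.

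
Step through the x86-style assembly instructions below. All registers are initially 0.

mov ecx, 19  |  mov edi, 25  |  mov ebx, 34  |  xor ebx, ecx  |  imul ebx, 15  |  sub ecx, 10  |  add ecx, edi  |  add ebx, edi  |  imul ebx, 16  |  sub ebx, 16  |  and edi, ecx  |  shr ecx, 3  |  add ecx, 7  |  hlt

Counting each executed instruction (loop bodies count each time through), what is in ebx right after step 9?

12160

mov ecx, 19 → ecx=19
mov edi, 25 → edi=25
mov ebx, 34 → ebx=34
xor ebx, ecx → ebx=34^19=49
imul ebx, 15 → ebx=49*15=735
sub ecx, 10 → ecx=19-10=9
add ecx, edi → ecx=9+25=34
add ebx, edi → ebx=735+25=760
imul ebx, 16 → ebx=760*16=12160
After step 9: ebx = 12160.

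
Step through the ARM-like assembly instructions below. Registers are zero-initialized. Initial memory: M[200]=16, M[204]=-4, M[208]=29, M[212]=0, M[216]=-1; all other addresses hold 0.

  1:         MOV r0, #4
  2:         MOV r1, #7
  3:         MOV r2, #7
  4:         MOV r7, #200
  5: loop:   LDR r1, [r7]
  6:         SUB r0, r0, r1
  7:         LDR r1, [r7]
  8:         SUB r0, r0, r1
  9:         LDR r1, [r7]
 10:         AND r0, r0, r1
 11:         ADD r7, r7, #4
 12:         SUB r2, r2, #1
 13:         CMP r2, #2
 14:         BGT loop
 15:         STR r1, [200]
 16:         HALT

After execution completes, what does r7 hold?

MOV r0, #4 → r0=4
MOV r1, #7 → r1=7
MOV r2, #7 → r2=7
MOV r7, #200 → r7=200
LDR r1, [r7] → r1=M[200]=16
SUB r0, r0, r1 → r0=4-16=-12
LDR r1, [r7] → r1=M[200]=16
SUB r0, r0, r1 → r0=(-12)-16=-28
LDR r1, [r7] → r1=M[200]=16
AND r0, r0, r1 → r0=(-28)&16=0
ADD r7, r7, #4 → r7=200+4=204
SUB r2, r2, #1 → r2=7-1=6
CMP r2, #2  (cmp 6,2)
BGT loop: taken
LDR r1, [r7] → r1=M[204]=-4
SUB r0, r0, r1 → r0=0-(-4)=4
LDR r1, [r7] → r1=M[204]=-4
SUB r0, r0, r1 → r0=4-(-4)=8
LDR r1, [r7] → r1=M[204]=-4
AND r0, r0, r1 → r0=8&(-4)=8
ADD r7, r7, #4 → r7=204+4=208
SUB r2, r2, #1 → r2=6-1=5
CMP r2, #2  (cmp 5,2)
BGT loop: taken
LDR r1, [r7] → r1=M[208]=29
SUB r0, r0, r1 → r0=8-29=-21
LDR r1, [r7] → r1=M[208]=29
SUB r0, r0, r1 → r0=(-21)-29=-50
LDR r1, [r7] → r1=M[208]=29
AND r0, r0, r1 → r0=(-50)&29=12
ADD r7, r7, #4 → r7=208+4=212
SUB r2, r2, #1 → r2=5-1=4
CMP r2, #2  (cmp 4,2)
BGT loop: taken
LDR r1, [r7] → r1=M[212]=0
SUB r0, r0, r1 → r0=12-0=12
LDR r1, [r7] → r1=M[212]=0
SUB r0, r0, r1 → r0=12-0=12
LDR r1, [r7] → r1=M[212]=0
AND r0, r0, r1 → r0=12&0=0
ADD r7, r7, #4 → r7=212+4=216
SUB r2, r2, #1 → r2=4-1=3
CMP r2, #2  (cmp 3,2)
BGT loop: taken
LDR r1, [r7] → r1=M[216]=-1
SUB r0, r0, r1 → r0=0-(-1)=1
LDR r1, [r7] → r1=M[216]=-1
SUB r0, r0, r1 → r0=1-(-1)=2
LDR r1, [r7] → r1=M[216]=-1
AND r0, r0, r1 → r0=2&(-1)=2
ADD r7, r7, #4 → r7=216+4=220
SUB r2, r2, #1 → r2=3-1=2
CMP r2, #2  (cmp 2,2)
BGT loop: not taken
STR r1, [200] → M[200]=-1
halt.

220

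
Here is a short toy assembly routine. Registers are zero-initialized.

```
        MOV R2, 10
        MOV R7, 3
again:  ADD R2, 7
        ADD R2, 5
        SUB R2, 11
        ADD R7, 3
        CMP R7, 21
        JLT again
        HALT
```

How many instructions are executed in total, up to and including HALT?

39

R2=10
R7=3
R2=10+7=17
R2=17+5=22
R2=22-11=11
R7=3+3=6
CMP R7, 21  (cmp 6,21)
JLT again: taken
R2=11+7=18
R2=18+5=23
R2=23-11=12
R7=6+3=9
CMP R7, 21  (cmp 9,21)
JLT again: taken
R2=12+7=19
R2=19+5=24
R2=24-11=13
R7=9+3=12
CMP R7, 21  (cmp 12,21)
JLT again: taken
R2=13+7=20
R2=20+5=25
R2=25-11=14
R7=12+3=15
CMP R7, 21  (cmp 15,21)
JLT again: taken
R2=14+7=21
R2=21+5=26
R2=26-11=15
R7=15+3=18
CMP R7, 21  (cmp 18,21)
JLT again: taken
R2=15+7=22
R2=22+5=27
R2=27-11=16
R7=18+3=21
CMP R7, 21  (cmp 21,21)
JLT again: not taken
halt.
Total executed instructions: 39.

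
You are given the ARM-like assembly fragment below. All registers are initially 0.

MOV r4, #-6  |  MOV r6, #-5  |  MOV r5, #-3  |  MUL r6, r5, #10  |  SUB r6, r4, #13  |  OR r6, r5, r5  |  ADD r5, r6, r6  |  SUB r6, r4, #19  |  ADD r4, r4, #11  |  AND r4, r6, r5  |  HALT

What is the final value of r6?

-25

r4=-6
r6=-5
r5=-3
r6=(-3)*10=-30
r6=(-6)-13=-19
r6=(-3)|(-3)=-3
r5=(-3)+(-3)=-6
r6=(-6)-19=-25
r4=(-6)+11=5
r4=(-25)&(-6)=-30
halt.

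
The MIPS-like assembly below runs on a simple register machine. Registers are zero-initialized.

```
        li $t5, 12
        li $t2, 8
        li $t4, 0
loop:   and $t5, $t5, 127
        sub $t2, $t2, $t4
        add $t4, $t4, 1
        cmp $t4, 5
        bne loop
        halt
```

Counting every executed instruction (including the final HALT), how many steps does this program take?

after li $t5, 12: $t5=12
after li $t2, 8: $t2=8
after li $t4, 0: $t4=0
after and $t5, $t5, 127: $t5=12&127=12
after sub $t2, $t2, $t4: $t2=8-0=8
after add $t4, $t4, 1: $t4=0+1=1
cmp $t4, 5  (cmp 1,5)
bne loop: taken
after and $t5, $t5, 127: $t5=12&127=12
after sub $t2, $t2, $t4: $t2=8-1=7
after add $t4, $t4, 1: $t4=1+1=2
cmp $t4, 5  (cmp 2,5)
bne loop: taken
after and $t5, $t5, 127: $t5=12&127=12
after sub $t2, $t2, $t4: $t2=7-2=5
after add $t4, $t4, 1: $t4=2+1=3
cmp $t4, 5  (cmp 3,5)
bne loop: taken
after and $t5, $t5, 127: $t5=12&127=12
after sub $t2, $t2, $t4: $t2=5-3=2
after add $t4, $t4, 1: $t4=3+1=4
cmp $t4, 5  (cmp 4,5)
bne loop: taken
after and $t5, $t5, 127: $t5=12&127=12
after sub $t2, $t2, $t4: $t2=2-4=-2
after add $t4, $t4, 1: $t4=4+1=5
cmp $t4, 5  (cmp 5,5)
bne loop: not taken
halt.
Total executed instructions: 29.

29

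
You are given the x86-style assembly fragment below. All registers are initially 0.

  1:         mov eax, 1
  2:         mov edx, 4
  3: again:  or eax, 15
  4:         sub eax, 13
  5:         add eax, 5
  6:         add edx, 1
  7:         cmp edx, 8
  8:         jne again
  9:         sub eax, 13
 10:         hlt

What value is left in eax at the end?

mov eax, 1 → eax=1
mov edx, 4 → edx=4
or eax, 15 → eax=1|15=15
sub eax, 13 → eax=15-13=2
add eax, 5 → eax=2+5=7
add edx, 1 → edx=4+1=5
cmp edx, 8  (cmp 5,8)
jne again: taken
or eax, 15 → eax=7|15=15
sub eax, 13 → eax=15-13=2
add eax, 5 → eax=2+5=7
add edx, 1 → edx=5+1=6
cmp edx, 8  (cmp 6,8)
jne again: taken
or eax, 15 → eax=7|15=15
sub eax, 13 → eax=15-13=2
add eax, 5 → eax=2+5=7
add edx, 1 → edx=6+1=7
cmp edx, 8  (cmp 7,8)
jne again: taken
or eax, 15 → eax=7|15=15
sub eax, 13 → eax=15-13=2
add eax, 5 → eax=2+5=7
add edx, 1 → edx=7+1=8
cmp edx, 8  (cmp 8,8)
jne again: not taken
sub eax, 13 → eax=7-13=-6
halt.

-6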